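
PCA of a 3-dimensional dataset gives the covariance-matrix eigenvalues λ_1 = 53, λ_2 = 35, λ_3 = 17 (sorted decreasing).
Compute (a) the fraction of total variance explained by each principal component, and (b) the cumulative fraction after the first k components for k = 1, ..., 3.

Step 1 — total variance = trace(Sigma) = Σ λ_i = 53 + 35 + 17 = 105.

Step 2 — fraction explained by component i = λ_i / Σ λ:
  PC1: 53/105 = 0.5048
  PC2: 35/105 = 0.3333
  PC3: 17/105 = 0.1619

Step 3 — cumulative fraction after k components = (λ_1 + ... + λ_k) / Σ λ:
  k = 1: 53/105 = 0.5048
  k = 2: (53 + 35)/105 = 88/105 = 0.8381
  k = 3: (53 + 35 + 17)/105 = 105/105 = 1

Summary (fraction, with percent):

explained: PC1 0.5048 (50.48%), PC2 0.3333 (33.33%), PC3 0.1619 (16.19%);  cumulative: 0.5048, 0.8381, 1


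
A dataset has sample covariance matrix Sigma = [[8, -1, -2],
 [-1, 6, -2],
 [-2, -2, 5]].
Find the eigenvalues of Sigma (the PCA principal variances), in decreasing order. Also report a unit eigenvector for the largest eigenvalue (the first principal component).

Step 1 — characteristic polynomial p(λ) = det(λI - Sigma) = λ³ - tr·λ² + c_1·λ - det, where tr = trace, c_1 = sum of the principal 2×2 minors, det = det(Sigma):
  tr = 8 + 6 + 5 = 19,
  c_1 = (8·6 - (-1)²) + (8·5 - (-2)²) + (6·5 - (-2)²) = 47 + 36 + 26 = 109,
  det = 8·(6·5 - (-2)²) - (-1)·((-1)·5 - (-2)·(-2)) + (-2)·((-1)·(-2) - 6·(-2)) = 8·(26) - (-1)·(-9) + (-2)·(14) = 171.
  So p(λ) = λ³ - 19λ² + 109λ - 171.
Step 2 — look for an integer root (rational root theorem: any rational root is an integer divisor of 171). Testing λ = 9:
  p(9) = 729 - 1539 + 981 - 171 = 0  ✓
  Dividing out (λ - 9): p(λ) = (λ - 9)(λ² - 10λ + 19).
Step 3 — remaining eigenvalues from the quadratic λ² - 10λ + 19 = 0:
  Δ = 10² - 4·19 = 100 - 76 = 24,  λ = (10 ± √24)/2 = (10 ± 4.899)/2 ≈ 7.4495 or 2.5505.
  Sorted: λ_1 = 9,  λ_2 = 7.4495,  λ_3 = 2.5505  (check: sum = 19 = tr ✓).

Step 4 — unit eigenvector for λ_1 = 9: v spans the null space of (Sigma - λ_1 I), whose rows are
  r_1 = (-1, -1, -2),  r_2 = (-1, -3, -2),  r_3 = (-2, -2, -4).
  v is orthogonal to every row, so take v ∝ r_1 × r_2 = ((-1)·(-2) - (-2)·(-3), (-2)·(-1) - (-1)·(-2), (-1)·(-3) - (-1)·(-1)) = (-4, 0, 2).
  Rescale (divide by 2; multiply by -1 so the first nonzero entry is positive): u = (2, 0, -1).
  ||u|| = √((2)² + (0)² + (-1)²) = √(5) ≈ 2.2361,  v_1 = u/||u|| ≈ (0.8944, 0, -0.4472) (||v_1|| = 1).

λ_1 = 9,  λ_2 = 7.4495,  λ_3 = 2.5505;  v_1 ≈ (0.8944, 0, -0.4472)


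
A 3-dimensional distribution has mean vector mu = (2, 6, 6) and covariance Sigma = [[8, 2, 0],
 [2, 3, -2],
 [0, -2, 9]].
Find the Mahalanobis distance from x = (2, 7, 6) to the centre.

Step 1 — centre the observation: (x - mu) = (0, 1, 0).

Step 2 — invert Sigma (cofactor / det for 3×3, or solve directly):
  Sigma^{-1} = [[0.1554, -0.1216, -0.027],
 [-0.1216, 0.4865, 0.1081],
 [-0.027, 0.1081, 0.1351]].

Step 3 — form the quadratic (x - mu)^T · Sigma^{-1} · (x - mu):
  Sigma^{-1} · (x - mu) = (-0.1216, 0.4865, 0.1081).
  (x - mu)^T · [Sigma^{-1} · (x - mu)] = (0)·(-0.1216) + (1)·(0.4865) + (0)·(0.1081) = 0.4865.

Step 4 — take square root: d = √(0.4865) ≈ 0.6975.

d(x, mu) = √(0.4865) ≈ 0.6975


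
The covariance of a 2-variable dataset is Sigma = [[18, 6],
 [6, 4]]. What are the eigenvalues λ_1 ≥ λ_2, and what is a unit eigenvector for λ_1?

Step 1 — characteristic polynomial of 2×2 Sigma:
  det(Sigma - λI) = λ² - trace · λ + det = 0.
  trace = 18 + 4 = 22, det = 18·4 - (6)² = 36.
Step 2 — discriminant:
  Δ = trace² - 4·det = 484 - 144 = 340.
Step 3 — eigenvalues:
  λ = (trace ± √Δ)/2 = (22 ± 18.4391)/2,
  λ_1 = 20.2195,  λ_2 = 1.7805.

Step 4 — unit eigenvector for λ_1: solve (Sigma - λ_1 I)v = 0. First row:
  (18 - 20.2195)·v_x + (6)·v_y = 0, i.e. (-2.2195)·v_x + (6)·v_y = 0,
  so v ∝ (b, λ_1 - a) = (6, 2.2195) = u.
  ||u|| = √((6)² + (2.2195)²) = √(40.9264) ≈ 6.3974,
  v_1 = u/||u|| ≈ (0.9379, 0.3469) (||v_1|| = 1).

λ_1 = 20.2195,  λ_2 = 1.7805;  v_1 ≈ (0.9379, 0.3469)


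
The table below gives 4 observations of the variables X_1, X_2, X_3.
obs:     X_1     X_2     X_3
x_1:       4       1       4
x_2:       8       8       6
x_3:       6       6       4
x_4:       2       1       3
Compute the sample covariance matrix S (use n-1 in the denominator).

Step 1 — column means:
  mean(X_1) = (4 + 8 + 6 + 2) / 4 = 20/4 = 5
  mean(X_2) = (1 + 8 + 6 + 1) / 4 = 16/4 = 4
  mean(X_3) = (4 + 6 + 4 + 3) / 4 = 17/4 = 4.25

Step 2 — sample covariance S[i,j] = (1/(n-1)) · Σ_k (x_{k,i} - mean_i) · (x_{k,j} - mean_j), with n-1 = 3.
  S[X_1,X_1] = ((-1)·(-1) + (3)·(3) + (1)·(1) + (-3)·(-3)) / 3 = 20/3 = 6.6667
  S[X_1,X_2] = ((-1)·(-3) + (3)·(4) + (1)·(2) + (-3)·(-3)) / 3 = 26/3 = 8.6667
  S[X_1,X_3] = ((-1)·(-0.25) + (3)·(1.75) + (1)·(-0.25) + (-3)·(-1.25)) / 3 = 9/3 = 3
  S[X_2,X_2] = ((-3)·(-3) + (4)·(4) + (2)·(2) + (-3)·(-3)) / 3 = 38/3 = 12.6667
  S[X_2,X_3] = ((-3)·(-0.25) + (4)·(1.75) + (2)·(-0.25) + (-3)·(-1.25)) / 3 = 11/3 = 3.6667
  S[X_3,X_3] = ((-0.25)·(-0.25) + (1.75)·(1.75) + (-0.25)·(-0.25) + (-1.25)·(-1.25)) / 3 = 4.75/3 = 1.5833

S is symmetric (S[j,i] = S[i,j]). Assembling:

S = [[6.6667, 8.6667, 3],
 [8.6667, 12.6667, 3.6667],
 [3, 3.6667, 1.5833]]


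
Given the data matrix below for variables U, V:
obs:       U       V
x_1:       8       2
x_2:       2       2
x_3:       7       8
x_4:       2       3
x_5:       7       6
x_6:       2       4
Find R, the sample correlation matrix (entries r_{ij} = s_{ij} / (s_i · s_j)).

Step 1 — column means:
  mean(U) = (8 + 2 + 7 + 2 + 7 + 2) / 6 = 28/6 = 4.6667
  mean(V) = (2 + 2 + 8 + 3 + 6 + 4) / 6 = 25/6 = 4.1667

Step 2 — sample variances and covariances s[i,j] = (1/(n-1)) · Σ_k (x_{k,i} - mean_i) · (x_{k,j} - mean_j), with n-1 = 5:
  s[U,U] = ((3.3333)·(3.3333) + (-2.6667)·(-2.6667) + (2.3333)·(2.3333) + (-2.6667)·(-2.6667) + (2.3333)·(2.3333) + (-2.6667)·(-2.6667)) / 5 = 43.3333/5 = 8.6667
  s[U,V] = ((3.3333)·(-2.1667) + (-2.6667)·(-2.1667) + (2.3333)·(3.8333) + (-2.6667)·(-1.1667) + (2.3333)·(1.8333) + (-2.6667)·(-0.1667)) / 5 = 15.3333/5 = 3.0667
  s[V,V] = ((-2.1667)·(-2.1667) + (-2.1667)·(-2.1667) + (3.8333)·(3.8333) + (-1.1667)·(-1.1667) + (1.8333)·(1.8333) + (-0.1667)·(-0.1667)) / 5 = 28.8333/5 = 5.7667
  Sample standard deviations s_i = √(s[i,i]):
  s(U) = √(8.6667) = 2.9439
  s(V) = √(5.7667) = 2.4014

Step 3 — r_{ij} = s_{ij} / (s_i · s_j):
  r[U,U] = 1 (diagonal).
  r[U,V] = 3.0667 / (2.9439 · 2.4014) = 3.0667 / 7.0695 = 0.4338
  r[V,V] = 1 (diagonal).

R is symmetric with unit diagonal. Assembling:

R = [[1, 0.4338],
 [0.4338, 1]]


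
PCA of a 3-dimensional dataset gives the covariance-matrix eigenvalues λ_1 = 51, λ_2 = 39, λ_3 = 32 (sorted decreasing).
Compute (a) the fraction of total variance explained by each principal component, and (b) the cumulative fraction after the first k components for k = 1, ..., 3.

Step 1 — total variance = trace(Sigma) = Σ λ_i = 51 + 39 + 32 = 122.

Step 2 — fraction explained by component i = λ_i / Σ λ:
  PC1: 51/122 = 0.418
  PC2: 39/122 = 0.3197
  PC3: 32/122 = 0.2623

Step 3 — cumulative fraction after k components = (λ_1 + ... + λ_k) / Σ λ:
  k = 1: 51/122 = 0.418
  k = 2: (51 + 39)/122 = 90/122 = 0.7377
  k = 3: (51 + 39 + 32)/122 = 122/122 = 1

Summary (fraction, with percent):

explained: PC1 0.418 (41.8%), PC2 0.3197 (31.97%), PC3 0.2623 (26.23%);  cumulative: 0.418, 0.7377, 1


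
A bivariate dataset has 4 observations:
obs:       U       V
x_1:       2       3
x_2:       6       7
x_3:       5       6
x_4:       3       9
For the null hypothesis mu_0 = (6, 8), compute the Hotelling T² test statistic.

Step 1 — sample mean vector:
  mean(U) = (2 + 6 + 5 + 3) / 4 = 16/4 = 4
  mean(V) = (3 + 7 + 6 + 9) / 4 = 25/4 = 6.25
  x̄ = (4, 6.25),  deviation x̄ - mu_0 = (4, 6.25) - (6, 8) = (-2, -1.75).

Step 2 — sample covariance matrix, S[i,j] = (1/(n-1)) · Σ_k (x_{k,i} - mean_i) · (x_{k,j} - mean_j), divisor n-1 = 3:
  S[U,U] = ((-2)·(-2) + (2)·(2) + (1)·(1) + (-1)·(-1)) / 3 = 10/3 = 3.3333
  S[U,V] = ((-2)·(-3.25) + (2)·(0.75) + (1)·(-0.25) + (-1)·(2.75)) / 3 = 5/3 = 1.6667
  S[V,V] = ((-3.25)·(-3.25) + (0.75)·(0.75) + (-0.25)·(-0.25) + (2.75)·(2.75)) / 3 = 18.75/3 = 6.25
  S = [[3.3333, 1.6667],
 [1.6667, 6.25]].

Step 3 — invert S. det(S) = 3.3333·6.25 - (1.6667)² = 18.0556.
  S^{-1} = (1/det) · [[d, -b], [-b, a]] = [[0.3462, -0.0923],
 [-0.0923, 0.1846]].

Step 4 — quadratic form (x̄ - mu_0)^T · S^{-1} · (x̄ - mu_0):
  S^{-1} · (x̄ - mu_0) = (-0.5308, -0.1385),
  (x̄ - mu_0)^T · [...] = (-2)·(-0.5308) + (-1.75)·(-0.1385) = 1.3038.

Step 5 — scale by n: T² = 4 · 1.3038 = 5.2154.

T² ≈ 5.2154


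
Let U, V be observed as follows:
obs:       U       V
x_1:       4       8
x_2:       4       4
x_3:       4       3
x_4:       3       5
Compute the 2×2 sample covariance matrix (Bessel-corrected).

Step 1 — column means:
  mean(U) = (4 + 4 + 4 + 3) / 4 = 15/4 = 3.75
  mean(V) = (8 + 4 + 3 + 5) / 4 = 20/4 = 5

Step 2 — sample covariance S[i,j] = (1/(n-1)) · Σ_k (x_{k,i} - mean_i) · (x_{k,j} - mean_j), with n-1 = 3.
  S[U,U] = ((0.25)·(0.25) + (0.25)·(0.25) + (0.25)·(0.25) + (-0.75)·(-0.75)) / 3 = 0.75/3 = 0.25
  S[U,V] = ((0.25)·(3) + (0.25)·(-1) + (0.25)·(-2) + (-0.75)·(0)) / 3 = 0/3 = 0
  S[V,V] = ((3)·(3) + (-1)·(-1) + (-2)·(-2) + (0)·(0)) / 3 = 14/3 = 4.6667

S is symmetric (S[j,i] = S[i,j]). Assembling:

S = [[0.25, 0],
 [0, 4.6667]]


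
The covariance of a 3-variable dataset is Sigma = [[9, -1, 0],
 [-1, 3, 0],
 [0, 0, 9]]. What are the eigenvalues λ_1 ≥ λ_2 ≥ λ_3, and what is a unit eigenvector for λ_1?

Step 1 — characteristic polynomial p(λ) = det(λI - Sigma) = λ³ - tr·λ² + c_1·λ - det, where tr = trace, c_1 = sum of the principal 2×2 minors, det = det(Sigma):
  tr = 9 + 3 + 9 = 21,
  c_1 = (9·3 - (-1)²) + (9·9 - (0)²) + (3·9 - (0)²) = 26 + 81 + 27 = 134,
  det = 9·(3·9 - (0)²) - (-1)·((-1)·9 - (0)·(0)) + (0)·((-1)·(0) - 3·(0)) = 9·(27) - (-1)·(-9) + (0)·(0) = 234.
  So p(λ) = λ³ - 21λ² + 134λ - 234.
Step 2 — look for an integer root (rational root theorem: any rational root is an integer divisor of 234). Testing λ = 9:
  p(9) = 729 - 1701 + 1206 - 234 = 0  ✓
  Dividing out (λ - 9): p(λ) = (λ - 9)(λ² - 12λ + 26).
Step 3 — remaining eigenvalues from the quadratic λ² - 12λ + 26 = 0:
  Δ = 12² - 4·26 = 144 - 104 = 40,  λ = (12 ± √40)/2 = (12 ± 6.3246)/2 ≈ 9.1623 or 2.8377.
  Sorted: λ_1 = 9.1623,  λ_2 = 9,  λ_3 = 2.8377  (check: sum = 21 = tr ✓).

Step 4 — unit eigenvector for λ_1 ≈ 9.1623: v spans the null space of (Sigma - λ_1 I), whose rows are
  r_1 = (-0.1623, -1, 0),  r_2 = (-1, -6.1623, 0),  r_3 = (0, 0, -0.1623).
  v is orthogonal to every row, so take v ∝ r_1 × r_3 = ((-1)·(-0.1623) - (0)·(0), (0)·(0) - (-0.1623)·(-0.1623), (-0.1623)·(0) - (-1)·(0)) ≈ (0.1623, -0.0263, 0).
  Let u = (0.1623, -0.0263, 0).
  ||u|| = √((0.1623)² + (-0.0263)² + (0)²) = √(0.027) ≈ 0.1644,  v_1 = u/||u|| ≈ (0.9871, -0.1602, 0) (||v_1|| = 1).

λ_1 = 9.1623,  λ_2 = 9,  λ_3 = 2.8377;  v_1 ≈ (0.9871, -0.1602, 0)


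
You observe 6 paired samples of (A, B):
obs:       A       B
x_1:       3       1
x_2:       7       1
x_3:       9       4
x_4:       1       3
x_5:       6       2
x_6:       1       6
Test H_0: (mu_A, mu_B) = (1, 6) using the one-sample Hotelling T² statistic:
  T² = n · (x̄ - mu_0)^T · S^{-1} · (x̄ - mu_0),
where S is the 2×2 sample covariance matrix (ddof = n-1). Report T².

Step 1 — sample mean vector:
  mean(A) = (3 + 7 + 9 + 1 + 6 + 1) / 6 = 27/6 = 4.5
  mean(B) = (1 + 1 + 4 + 3 + 2 + 6) / 6 = 17/6 = 2.8333
  x̄ = (4.5, 2.8333),  deviation x̄ - mu_0 = (4.5, 2.8333) - (1, 6) = (3.5, -3.1667).

Step 2 — sample covariance matrix, S[i,j] = (1/(n-1)) · Σ_k (x_{k,i} - mean_i) · (x_{k,j} - mean_j), divisor n-1 = 5:
  S[A,A] = ((-1.5)·(-1.5) + (2.5)·(2.5) + (4.5)·(4.5) + (-3.5)·(-3.5) + (1.5)·(1.5) + (-3.5)·(-3.5)) / 5 = 55.5/5 = 11.1
  S[A,B] = ((-1.5)·(-1.8333) + (2.5)·(-1.8333) + (4.5)·(1.1667) + (-3.5)·(0.1667) + (1.5)·(-0.8333) + (-3.5)·(3.1667)) / 5 = -9.5/5 = -1.9
  S[B,B] = ((-1.8333)·(-1.8333) + (-1.8333)·(-1.8333) + (1.1667)·(1.1667) + (0.1667)·(0.1667) + (-0.8333)·(-0.8333) + (3.1667)·(3.1667)) / 5 = 18.8333/5 = 3.7667
  S = [[11.1, -1.9],
 [-1.9, 3.7667]].

Step 3 — invert S. det(S) = 11.1·3.7667 - (-1.9)² = 38.2.
  S^{-1} = (1/det) · [[d, -b], [-b, a]] = [[0.0986, 0.0497],
 [0.0497, 0.2906]].

Step 4 — quadratic form (x̄ - mu_0)^T · S^{-1} · (x̄ - mu_0):
  S^{-1} · (x̄ - mu_0) = (0.1876, -0.7461),
  (x̄ - mu_0)^T · [...] = (3.5)·(0.1876) + (-3.1667)·(-0.7461) = 3.0192.

Step 5 — scale by n: T² = 6 · 3.0192 = 18.1152.

T² ≈ 18.1152


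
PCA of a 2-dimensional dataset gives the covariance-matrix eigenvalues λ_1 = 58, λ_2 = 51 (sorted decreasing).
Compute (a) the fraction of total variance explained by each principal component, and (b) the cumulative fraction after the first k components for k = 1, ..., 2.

Step 1 — total variance = trace(Sigma) = Σ λ_i = 58 + 51 = 109.

Step 2 — fraction explained by component i = λ_i / Σ λ:
  PC1: 58/109 = 0.5321
  PC2: 51/109 = 0.4679

Step 3 — cumulative fraction after k components = (λ_1 + ... + λ_k) / Σ λ:
  k = 1: 58/109 = 0.5321
  k = 2: (58 + 51)/109 = 109/109 = 1

Summary (fraction, with percent):

explained: PC1 0.5321 (53.21%), PC2 0.4679 (46.79%);  cumulative: 0.5321, 1


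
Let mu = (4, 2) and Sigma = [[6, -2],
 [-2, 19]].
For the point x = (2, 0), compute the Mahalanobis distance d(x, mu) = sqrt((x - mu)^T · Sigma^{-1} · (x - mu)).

Step 1 — centre the observation: (x - mu) = (-2, -2).

Step 2 — invert Sigma. det(Sigma) = 6·19 - (-2)² = 110.
  Sigma^{-1} = (1/det) · [[d, -b], [-b, a]] = [[0.1727, 0.0182],
 [0.0182, 0.0545]].

Step 3 — form the quadratic (x - mu)^T · Sigma^{-1} · (x - mu):
  Sigma^{-1} · (x - mu) = (-0.3818, -0.1455).
  (x - mu)^T · [Sigma^{-1} · (x - mu)] = (-2)·(-0.3818) + (-2)·(-0.1455) = 1.0545.

Step 4 — take square root: d = √(1.0545) ≈ 1.0269.

d(x, mu) = √(1.0545) ≈ 1.0269


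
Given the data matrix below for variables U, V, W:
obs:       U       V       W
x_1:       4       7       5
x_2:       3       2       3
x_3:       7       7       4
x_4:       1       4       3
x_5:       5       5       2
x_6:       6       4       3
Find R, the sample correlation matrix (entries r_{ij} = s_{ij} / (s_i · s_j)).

Step 1 — column means:
  mean(U) = (4 + 3 + 7 + 1 + 5 + 6) / 6 = 26/6 = 4.3333
  mean(V) = (7 + 2 + 7 + 4 + 5 + 4) / 6 = 29/6 = 4.8333
  mean(W) = (5 + 3 + 4 + 3 + 2 + 3) / 6 = 20/6 = 3.3333

Step 2 — sample variances and covariances s[i,j] = (1/(n-1)) · Σ_k (x_{k,i} - mean_i) · (x_{k,j} - mean_j), with n-1 = 5:
  s[U,U] = ((-0.3333)·(-0.3333) + (-1.3333)·(-1.3333) + (2.6667)·(2.6667) + (-3.3333)·(-3.3333) + (0.6667)·(0.6667) + (1.6667)·(1.6667)) / 5 = 23.3333/5 = 4.6667
  s[U,V] = ((-0.3333)·(2.1667) + (-1.3333)·(-2.8333) + (2.6667)·(2.1667) + (-3.3333)·(-0.8333) + (0.6667)·(0.1667) + (1.6667)·(-0.8333)) / 5 = 10.3333/5 = 2.0667
  s[U,W] = ((-0.3333)·(1.6667) + (-1.3333)·(-0.3333) + (2.6667)·(0.6667) + (-3.3333)·(-0.3333) + (0.6667)·(-1.3333) + (1.6667)·(-0.3333)) / 5 = 1.3333/5 = 0.2667
  s[V,V] = ((2.1667)·(2.1667) + (-2.8333)·(-2.8333) + (2.1667)·(2.1667) + (-0.8333)·(-0.8333) + (0.1667)·(0.1667) + (-0.8333)·(-0.8333)) / 5 = 18.8333/5 = 3.7667
  s[V,W] = ((2.1667)·(1.6667) + (-2.8333)·(-0.3333) + (2.1667)·(0.6667) + (-0.8333)·(-0.3333) + (0.1667)·(-1.3333) + (-0.8333)·(-0.3333)) / 5 = 6.3333/5 = 1.2667
  s[W,W] = ((1.6667)·(1.6667) + (-0.3333)·(-0.3333) + (0.6667)·(0.6667) + (-0.3333)·(-0.3333) + (-1.3333)·(-1.3333) + (-0.3333)·(-0.3333)) / 5 = 5.3333/5 = 1.0667
  Sample standard deviations s_i = √(s[i,i]):
  s(U) = √(4.6667) = 2.1602
  s(V) = √(3.7667) = 1.9408
  s(W) = √(1.0667) = 1.0328

Step 3 — r_{ij} = s_{ij} / (s_i · s_j):
  r[U,U] = 1 (diagonal).
  r[U,V] = 2.0667 / (2.1602 · 1.9408) = 2.0667 / 4.1926 = 0.4929
  r[U,W] = 0.2667 / (2.1602 · 1.0328) = 0.2667 / 2.2311 = 0.1195
  r[V,V] = 1 (diagonal).
  r[V,W] = 1.2667 / (1.9408 · 1.0328) = 1.2667 / 2.0044 = 0.6319
  r[W,W] = 1 (diagonal).

R is symmetric with unit diagonal. Assembling:

R = [[1, 0.4929, 0.1195],
 [0.4929, 1, 0.6319],
 [0.1195, 0.6319, 1]]


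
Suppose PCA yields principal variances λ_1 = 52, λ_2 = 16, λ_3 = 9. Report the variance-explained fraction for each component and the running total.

Step 1 — total variance = trace(Sigma) = Σ λ_i = 52 + 16 + 9 = 77.

Step 2 — fraction explained by component i = λ_i / Σ λ:
  PC1: 52/77 = 0.6753
  PC2: 16/77 = 0.2078
  PC3: 9/77 = 0.1169

Step 3 — cumulative fraction after k components = (λ_1 + ... + λ_k) / Σ λ:
  k = 1: 52/77 = 0.6753
  k = 2: (52 + 16)/77 = 68/77 = 0.8831
  k = 3: (52 + 16 + 9)/77 = 77/77 = 1

Summary (fraction, with percent):

explained: PC1 0.6753 (67.53%), PC2 0.2078 (20.78%), PC3 0.1169 (11.69%);  cumulative: 0.6753, 0.8831, 1


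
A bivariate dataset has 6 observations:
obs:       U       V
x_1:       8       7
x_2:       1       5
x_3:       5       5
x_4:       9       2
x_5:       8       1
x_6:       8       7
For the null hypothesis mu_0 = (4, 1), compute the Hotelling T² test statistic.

Step 1 — sample mean vector:
  mean(U) = (8 + 1 + 5 + 9 + 8 + 8) / 6 = 39/6 = 6.5
  mean(V) = (7 + 5 + 5 + 2 + 1 + 7) / 6 = 27/6 = 4.5
  x̄ = (6.5, 4.5),  deviation x̄ - mu_0 = (6.5, 4.5) - (4, 1) = (2.5, 3.5).

Step 2 — sample covariance matrix, S[i,j] = (1/(n-1)) · Σ_k (x_{k,i} - mean_i) · (x_{k,j} - mean_j), divisor n-1 = 5:
  S[U,U] = ((1.5)·(1.5) + (-5.5)·(-5.5) + (-1.5)·(-1.5) + (2.5)·(2.5) + (1.5)·(1.5) + (1.5)·(1.5)) / 5 = 45.5/5 = 9.1
  S[U,V] = ((1.5)·(2.5) + (-5.5)·(0.5) + (-1.5)·(0.5) + (2.5)·(-2.5) + (1.5)·(-3.5) + (1.5)·(2.5)) / 5 = -7.5/5 = -1.5
  S[V,V] = ((2.5)·(2.5) + (0.5)·(0.5) + (0.5)·(0.5) + (-2.5)·(-2.5) + (-3.5)·(-3.5) + (2.5)·(2.5)) / 5 = 31.5/5 = 6.3
  S = [[9.1, -1.5],
 [-1.5, 6.3]].

Step 3 — invert S. det(S) = 9.1·6.3 - (-1.5)² = 55.08.
  S^{-1} = (1/det) · [[d, -b], [-b, a]] = [[0.1144, 0.0272],
 [0.0272, 0.1652]].

Step 4 — quadratic form (x̄ - mu_0)^T · S^{-1} · (x̄ - mu_0):
  S^{-1} · (x̄ - mu_0) = (0.3813, 0.6463),
  (x̄ - mu_0)^T · [...] = (2.5)·(0.3813) + (3.5)·(0.6463) = 3.2153.

Step 5 — scale by n: T² = 6 · 3.2153 = 19.2919.

T² ≈ 19.2919


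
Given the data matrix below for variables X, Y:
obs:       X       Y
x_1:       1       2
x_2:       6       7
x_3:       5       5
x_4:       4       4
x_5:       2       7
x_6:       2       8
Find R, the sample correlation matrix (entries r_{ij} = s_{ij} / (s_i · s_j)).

Step 1 — column means:
  mean(X) = (1 + 6 + 5 + 4 + 2 + 2) / 6 = 20/6 = 3.3333
  mean(Y) = (2 + 7 + 5 + 4 + 7 + 8) / 6 = 33/6 = 5.5

Step 2 — sample variances and covariances s[i,j] = (1/(n-1)) · Σ_k (x_{k,i} - mean_i) · (x_{k,j} - mean_j), with n-1 = 5:
  s[X,X] = ((-2.3333)·(-2.3333) + (2.6667)·(2.6667) + (1.6667)·(1.6667) + (0.6667)·(0.6667) + (-1.3333)·(-1.3333) + (-1.3333)·(-1.3333)) / 5 = 19.3333/5 = 3.8667
  s[X,Y] = ((-2.3333)·(-3.5) + (2.6667)·(1.5) + (1.6667)·(-0.5) + (0.6667)·(-1.5) + (-1.3333)·(1.5) + (-1.3333)·(2.5)) / 5 = 5/5 = 1
  s[Y,Y] = ((-3.5)·(-3.5) + (1.5)·(1.5) + (-0.5)·(-0.5) + (-1.5)·(-1.5) + (1.5)·(1.5) + (2.5)·(2.5)) / 5 = 25.5/5 = 5.1
  Sample standard deviations s_i = √(s[i,i]):
  s(X) = √(3.8667) = 1.9664
  s(Y) = √(5.1) = 2.2583

Step 3 — r_{ij} = s_{ij} / (s_i · s_j):
  r[X,X] = 1 (diagonal).
  r[X,Y] = 1 / (1.9664 · 2.2583) = 1 / 4.4407 = 0.2252
  r[Y,Y] = 1 (diagonal).

R is symmetric with unit diagonal. Assembling:

R = [[1, 0.2252],
 [0.2252, 1]]


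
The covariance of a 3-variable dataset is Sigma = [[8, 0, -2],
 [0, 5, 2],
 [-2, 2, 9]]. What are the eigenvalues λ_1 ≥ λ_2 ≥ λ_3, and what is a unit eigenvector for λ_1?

Step 1 — characteristic polynomial p(λ) = det(λI - Sigma) = λ³ - tr·λ² + c_1·λ - det, where tr = trace, c_1 = sum of the principal 2×2 minors, det = det(Sigma):
  tr = 8 + 5 + 9 = 22,
  c_1 = (8·5 - (0)²) + (8·9 - (-2)²) + (5·9 - (2)²) = 40 + 68 + 41 = 149,
  det = 8·(5·9 - (2)²) - (0)·((0)·9 - (2)·(-2)) + (-2)·((0)·(2) - 5·(-2)) = 8·(41) - (0)·(4) + (-2)·(10) = 308.
  So p(λ) = λ³ - 22λ² + 149λ - 308.
Step 2 — look for an integer root (rational root theorem: any rational root is an integer divisor of 308). Testing λ = 4:
  p(4) = 64 - 352 + 596 - 308 = 0  ✓
  Dividing out (λ - 4): p(λ) = (λ - 4)(λ² - 18λ + 77).
Step 3 — remaining eigenvalues from the quadratic λ² - 18λ + 77 = 0:
  Δ = 18² - 4·77 = 324 - 308 = 16,  λ = (18 ± √16)/2 = (18 ± 4)/2 = 11 or 7.
  Sorted: λ_1 = 11,  λ_2 = 7,  λ_3 = 4  (check: sum = 22 = tr ✓).

Step 4 — unit eigenvector for λ_1 = 11: v spans the null space of (Sigma - λ_1 I), whose rows are
  r_1 = (-3, 0, -2),  r_2 = (0, -6, 2),  r_3 = (-2, 2, -2).
  v is orthogonal to every row, so take v ∝ r_1 × r_2 = ((0)·(2) - (-2)·(-6), (-2)·(0) - (-3)·(2), (-3)·(-6) - (0)·(0)) = (-12, 6, 18).
  Rescale (divide by 6; multiply by -1 so the first nonzero entry is positive): u = (2, -1, -3).
  ||u|| = √((2)² + (-1)² + (-3)²) = √(14) ≈ 3.7417,  v_1 = u/||u|| ≈ (0.5345, -0.2673, -0.8018) (||v_1|| = 1).

λ_1 = 11,  λ_2 = 7,  λ_3 = 4;  v_1 ≈ (0.5345, -0.2673, -0.8018)


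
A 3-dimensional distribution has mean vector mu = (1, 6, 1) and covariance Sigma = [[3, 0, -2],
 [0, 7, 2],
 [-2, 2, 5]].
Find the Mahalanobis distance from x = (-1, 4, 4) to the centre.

Step 1 — centre the observation: (x - mu) = (-2, -2, 3).

Step 2 — invert Sigma (cofactor / det for 3×3, or solve directly):
  Sigma^{-1} = [[0.4769, -0.0615, 0.2154],
 [-0.0615, 0.1692, -0.0923],
 [0.2154, -0.0923, 0.3231]].

Step 3 — form the quadratic (x - mu)^T · Sigma^{-1} · (x - mu):
  Sigma^{-1} · (x - mu) = (-0.1846, -0.4923, 0.7231).
  (x - mu)^T · [Sigma^{-1} · (x - mu)] = (-2)·(-0.1846) + (-2)·(-0.4923) + (3)·(0.7231) = 3.5231.

Step 4 — take square root: d = √(3.5231) ≈ 1.877.

d(x, mu) = √(3.5231) ≈ 1.877


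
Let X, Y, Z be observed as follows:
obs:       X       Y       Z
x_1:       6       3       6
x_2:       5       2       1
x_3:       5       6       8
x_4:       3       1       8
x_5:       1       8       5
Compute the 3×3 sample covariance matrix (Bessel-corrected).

Step 1 — column means:
  mean(X) = (6 + 5 + 5 + 3 + 1) / 5 = 20/5 = 4
  mean(Y) = (3 + 2 + 6 + 1 + 8) / 5 = 20/5 = 4
  mean(Z) = (6 + 1 + 8 + 8 + 5) / 5 = 28/5 = 5.6

Step 2 — sample covariance S[i,j] = (1/(n-1)) · Σ_k (x_{k,i} - mean_i) · (x_{k,j} - mean_j), with n-1 = 4.
  S[X,X] = ((2)·(2) + (1)·(1) + (1)·(1) + (-1)·(-1) + (-3)·(-3)) / 4 = 16/4 = 4
  S[X,Y] = ((2)·(-1) + (1)·(-2) + (1)·(2) + (-1)·(-3) + (-3)·(4)) / 4 = -11/4 = -2.75
  S[X,Z] = ((2)·(0.4) + (1)·(-4.6) + (1)·(2.4) + (-1)·(2.4) + (-3)·(-0.6)) / 4 = -2/4 = -0.5
  S[Y,Y] = ((-1)·(-1) + (-2)·(-2) + (2)·(2) + (-3)·(-3) + (4)·(4)) / 4 = 34/4 = 8.5
  S[Y,Z] = ((-1)·(0.4) + (-2)·(-4.6) + (2)·(2.4) + (-3)·(2.4) + (4)·(-0.6)) / 4 = 4/4 = 1
  S[Z,Z] = ((0.4)·(0.4) + (-4.6)·(-4.6) + (2.4)·(2.4) + (2.4)·(2.4) + (-0.6)·(-0.6)) / 4 = 33.2/4 = 8.3

S is symmetric (S[j,i] = S[i,j]). Assembling:

S = [[4, -2.75, -0.5],
 [-2.75, 8.5, 1],
 [-0.5, 1, 8.3]]


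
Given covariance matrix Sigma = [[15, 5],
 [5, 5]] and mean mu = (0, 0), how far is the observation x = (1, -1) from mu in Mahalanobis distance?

Step 1 — centre the observation: (x - mu) = (1, -1).

Step 2 — invert Sigma. det(Sigma) = 15·5 - (5)² = 50.
  Sigma^{-1} = (1/det) · [[d, -b], [-b, a]] = [[0.1, -0.1],
 [-0.1, 0.3]].

Step 3 — form the quadratic (x - mu)^T · Sigma^{-1} · (x - mu):
  Sigma^{-1} · (x - mu) = (0.2, -0.4).
  (x - mu)^T · [Sigma^{-1} · (x - mu)] = (1)·(0.2) + (-1)·(-0.4) = 0.6.

Step 4 — take square root: d = √(0.6) ≈ 0.7746.

d(x, mu) = √(0.6) ≈ 0.7746


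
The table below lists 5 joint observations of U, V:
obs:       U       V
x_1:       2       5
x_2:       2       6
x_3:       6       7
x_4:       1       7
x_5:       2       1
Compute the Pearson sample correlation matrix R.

Step 1 — column means:
  mean(U) = (2 + 2 + 6 + 1 + 2) / 5 = 13/5 = 2.6
  mean(V) = (5 + 6 + 7 + 7 + 1) / 5 = 26/5 = 5.2

Step 2 — sample variances and covariances s[i,j] = (1/(n-1)) · Σ_k (x_{k,i} - mean_i) · (x_{k,j} - mean_j), with n-1 = 4:
  s[U,U] = ((-0.6)·(-0.6) + (-0.6)·(-0.6) + (3.4)·(3.4) + (-1.6)·(-1.6) + (-0.6)·(-0.6)) / 4 = 15.2/4 = 3.8
  s[U,V] = ((-0.6)·(-0.2) + (-0.6)·(0.8) + (3.4)·(1.8) + (-1.6)·(1.8) + (-0.6)·(-4.2)) / 4 = 5.4/4 = 1.35
  s[V,V] = ((-0.2)·(-0.2) + (0.8)·(0.8) + (1.8)·(1.8) + (1.8)·(1.8) + (-4.2)·(-4.2)) / 4 = 24.8/4 = 6.2
  Sample standard deviations s_i = √(s[i,i]):
  s(U) = √(3.8) = 1.9494
  s(V) = √(6.2) = 2.49

Step 3 — r_{ij} = s_{ij} / (s_i · s_j):
  r[U,U] = 1 (diagonal).
  r[U,V] = 1.35 / (1.9494 · 2.49) = 1.35 / 4.8539 = 0.2781
  r[V,V] = 1 (diagonal).

R is symmetric with unit diagonal. Assembling:

R = [[1, 0.2781],
 [0.2781, 1]]


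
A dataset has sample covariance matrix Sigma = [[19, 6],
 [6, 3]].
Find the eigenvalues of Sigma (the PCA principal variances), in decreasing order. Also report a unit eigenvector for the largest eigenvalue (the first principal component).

Step 1 — characteristic polynomial of 2×2 Sigma:
  det(Sigma - λI) = λ² - trace · λ + det = 0.
  trace = 19 + 3 = 22, det = 19·3 - (6)² = 21.
Step 2 — discriminant:
  Δ = trace² - 4·det = 484 - 84 = 400.
Step 3 — eigenvalues:
  λ = (trace ± √Δ)/2 = (22 ± 20)/2,
  λ_1 = 21,  λ_2 = 1.

Step 4 — unit eigenvector for λ_1: solve (Sigma - λ_1 I)v = 0. First row:
  (19 - 21)·v_x + (6)·v_y = 0, i.e. (-2)·v_x + (6)·v_y = 0,
  so v ∝ (b, λ_1 - a) = (6, 2) = u.
  ||u|| = √((6)² + (2)²) = √(40) ≈ 6.3246,
  v_1 = u/||u|| ≈ (0.9487, 0.3162) (||v_1|| = 1).

λ_1 = 21,  λ_2 = 1;  v_1 ≈ (0.9487, 0.3162)


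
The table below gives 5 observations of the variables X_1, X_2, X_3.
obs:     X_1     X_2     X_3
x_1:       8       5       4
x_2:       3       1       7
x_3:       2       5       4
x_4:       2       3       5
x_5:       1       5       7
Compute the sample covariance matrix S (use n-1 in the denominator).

Step 1 — column means:
  mean(X_1) = (8 + 3 + 2 + 2 + 1) / 5 = 16/5 = 3.2
  mean(X_2) = (5 + 1 + 5 + 3 + 5) / 5 = 19/5 = 3.8
  mean(X_3) = (4 + 7 + 4 + 5 + 7) / 5 = 27/5 = 5.4

Step 2 — sample covariance S[i,j] = (1/(n-1)) · Σ_k (x_{k,i} - mean_i) · (x_{k,j} - mean_j), with n-1 = 4.
  S[X_1,X_1] = ((4.8)·(4.8) + (-0.2)·(-0.2) + (-1.2)·(-1.2) + (-1.2)·(-1.2) + (-2.2)·(-2.2)) / 4 = 30.8/4 = 7.7
  S[X_1,X_2] = ((4.8)·(1.2) + (-0.2)·(-2.8) + (-1.2)·(1.2) + (-1.2)·(-0.8) + (-2.2)·(1.2)) / 4 = 3.2/4 = 0.8
  S[X_1,X_3] = ((4.8)·(-1.4) + (-0.2)·(1.6) + (-1.2)·(-1.4) + (-1.2)·(-0.4) + (-2.2)·(1.6)) / 4 = -8.4/4 = -2.1
  S[X_2,X_2] = ((1.2)·(1.2) + (-2.8)·(-2.8) + (1.2)·(1.2) + (-0.8)·(-0.8) + (1.2)·(1.2)) / 4 = 12.8/4 = 3.2
  S[X_2,X_3] = ((1.2)·(-1.4) + (-2.8)·(1.6) + (1.2)·(-1.4) + (-0.8)·(-0.4) + (1.2)·(1.6)) / 4 = -5.6/4 = -1.4
  S[X_3,X_3] = ((-1.4)·(-1.4) + (1.6)·(1.6) + (-1.4)·(-1.4) + (-0.4)·(-0.4) + (1.6)·(1.6)) / 4 = 9.2/4 = 2.3

S is symmetric (S[j,i] = S[i,j]). Assembling:

S = [[7.7, 0.8, -2.1],
 [0.8, 3.2, -1.4],
 [-2.1, -1.4, 2.3]]


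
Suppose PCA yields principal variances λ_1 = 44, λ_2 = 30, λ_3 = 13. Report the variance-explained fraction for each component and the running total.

Step 1 — total variance = trace(Sigma) = Σ λ_i = 44 + 30 + 13 = 87.

Step 2 — fraction explained by component i = λ_i / Σ λ:
  PC1: 44/87 = 0.5057
  PC2: 30/87 = 0.3448
  PC3: 13/87 = 0.1494

Step 3 — cumulative fraction after k components = (λ_1 + ... + λ_k) / Σ λ:
  k = 1: 44/87 = 0.5057
  k = 2: (44 + 30)/87 = 74/87 = 0.8506
  k = 3: (44 + 30 + 13)/87 = 87/87 = 1

Summary (fraction, with percent):

explained: PC1 0.5057 (50.57%), PC2 0.3448 (34.48%), PC3 0.1494 (14.94%);  cumulative: 0.5057, 0.8506, 1


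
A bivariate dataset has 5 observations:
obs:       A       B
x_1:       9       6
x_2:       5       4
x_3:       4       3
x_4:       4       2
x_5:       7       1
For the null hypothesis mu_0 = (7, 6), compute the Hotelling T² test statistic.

Step 1 — sample mean vector:
  mean(A) = (9 + 5 + 4 + 4 + 7) / 5 = 29/5 = 5.8
  mean(B) = (6 + 4 + 3 + 2 + 1) / 5 = 16/5 = 3.2
  x̄ = (5.8, 3.2),  deviation x̄ - mu_0 = (5.8, 3.2) - (7, 6) = (-1.2, -2.8).

Step 2 — sample covariance matrix, S[i,j] = (1/(n-1)) · Σ_k (x_{k,i} - mean_i) · (x_{k,j} - mean_j), divisor n-1 = 4:
  S[A,A] = ((3.2)·(3.2) + (-0.8)·(-0.8) + (-1.8)·(-1.8) + (-1.8)·(-1.8) + (1.2)·(1.2)) / 4 = 18.8/4 = 4.7
  S[A,B] = ((3.2)·(2.8) + (-0.8)·(0.8) + (-1.8)·(-0.2) + (-1.8)·(-1.2) + (1.2)·(-2.2)) / 4 = 8.2/4 = 2.05
  S[B,B] = ((2.8)·(2.8) + (0.8)·(0.8) + (-0.2)·(-0.2) + (-1.2)·(-1.2) + (-2.2)·(-2.2)) / 4 = 14.8/4 = 3.7
  S = [[4.7, 2.05],
 [2.05, 3.7]].

Step 3 — invert S. det(S) = 4.7·3.7 - (2.05)² = 13.1875.
  S^{-1} = (1/det) · [[d, -b], [-b, a]] = [[0.2806, -0.1555],
 [-0.1555, 0.3564]].

Step 4 — quadratic form (x̄ - mu_0)^T · S^{-1} · (x̄ - mu_0):
  S^{-1} · (x̄ - mu_0) = (0.0986, -0.8114),
  (x̄ - mu_0)^T · [...] = (-1.2)·(0.0986) + (-2.8)·(-0.8114) = 2.1536.

Step 5 — scale by n: T² = 5 · 2.1536 = 10.7678.

T² ≈ 10.7678


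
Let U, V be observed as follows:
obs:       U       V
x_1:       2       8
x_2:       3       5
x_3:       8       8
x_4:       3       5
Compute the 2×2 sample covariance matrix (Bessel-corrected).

Step 1 — column means:
  mean(U) = (2 + 3 + 8 + 3) / 4 = 16/4 = 4
  mean(V) = (8 + 5 + 8 + 5) / 4 = 26/4 = 6.5

Step 2 — sample covariance S[i,j] = (1/(n-1)) · Σ_k (x_{k,i} - mean_i) · (x_{k,j} - mean_j), with n-1 = 3.
  S[U,U] = ((-2)·(-2) + (-1)·(-1) + (4)·(4) + (-1)·(-1)) / 3 = 22/3 = 7.3333
  S[U,V] = ((-2)·(1.5) + (-1)·(-1.5) + (4)·(1.5) + (-1)·(-1.5)) / 3 = 6/3 = 2
  S[V,V] = ((1.5)·(1.5) + (-1.5)·(-1.5) + (1.5)·(1.5) + (-1.5)·(-1.5)) / 3 = 9/3 = 3

S is symmetric (S[j,i] = S[i,j]). Assembling:

S = [[7.3333, 2],
 [2, 3]]


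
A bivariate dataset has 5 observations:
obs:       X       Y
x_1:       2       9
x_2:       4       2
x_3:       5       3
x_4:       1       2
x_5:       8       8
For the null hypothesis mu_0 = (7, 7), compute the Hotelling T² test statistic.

Step 1 — sample mean vector:
  mean(X) = (2 + 4 + 5 + 1 + 8) / 5 = 20/5 = 4
  mean(Y) = (9 + 2 + 3 + 2 + 8) / 5 = 24/5 = 4.8
  x̄ = (4, 4.8),  deviation x̄ - mu_0 = (4, 4.8) - (7, 7) = (-3, -2.2).

Step 2 — sample covariance matrix, S[i,j] = (1/(n-1)) · Σ_k (x_{k,i} - mean_i) · (x_{k,j} - mean_j), divisor n-1 = 4:
  S[X,X] = ((-2)·(-2) + (0)·(0) + (1)·(1) + (-3)·(-3) + (4)·(4)) / 4 = 30/4 = 7.5
  S[X,Y] = ((-2)·(4.2) + (0)·(-2.8) + (1)·(-1.8) + (-3)·(-2.8) + (4)·(3.2)) / 4 = 11/4 = 2.75
  S[Y,Y] = ((4.2)·(4.2) + (-2.8)·(-2.8) + (-1.8)·(-1.8) + (-2.8)·(-2.8) + (3.2)·(3.2)) / 4 = 46.8/4 = 11.7
  S = [[7.5, 2.75],
 [2.75, 11.7]].

Step 3 — invert S. det(S) = 7.5·11.7 - (2.75)² = 80.1875.
  S^{-1} = (1/det) · [[d, -b], [-b, a]] = [[0.1459, -0.0343],
 [-0.0343, 0.0935]].

Step 4 — quadratic form (x̄ - mu_0)^T · S^{-1} · (x̄ - mu_0):
  S^{-1} · (x̄ - mu_0) = (-0.3623, -0.1029),
  (x̄ - mu_0)^T · [...] = (-3)·(-0.3623) + (-2.2)·(-0.1029) = 1.3132.

Step 5 — scale by n: T² = 5 · 1.3132 = 6.5659.

T² ≈ 6.5659


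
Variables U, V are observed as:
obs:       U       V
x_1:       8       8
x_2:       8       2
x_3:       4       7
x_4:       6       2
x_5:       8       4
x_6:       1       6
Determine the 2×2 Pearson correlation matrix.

Step 1 — column means:
  mean(U) = (8 + 8 + 4 + 6 + 8 + 1) / 6 = 35/6 = 5.8333
  mean(V) = (8 + 2 + 7 + 2 + 4 + 6) / 6 = 29/6 = 4.8333

Step 2 — sample variances and covariances s[i,j] = (1/(n-1)) · Σ_k (x_{k,i} - mean_i) · (x_{k,j} - mean_j), with n-1 = 5:
  s[U,U] = ((2.1667)·(2.1667) + (2.1667)·(2.1667) + (-1.8333)·(-1.8333) + (0.1667)·(0.1667) + (2.1667)·(2.1667) + (-4.8333)·(-4.8333)) / 5 = 40.8333/5 = 8.1667
  s[U,V] = ((2.1667)·(3.1667) + (2.1667)·(-2.8333) + (-1.8333)·(2.1667) + (0.1667)·(-2.8333) + (2.1667)·(-0.8333) + (-4.8333)·(1.1667)) / 5 = -11.1667/5 = -2.2333
  s[V,V] = ((3.1667)·(3.1667) + (-2.8333)·(-2.8333) + (2.1667)·(2.1667) + (-2.8333)·(-2.8333) + (-0.8333)·(-0.8333) + (1.1667)·(1.1667)) / 5 = 32.8333/5 = 6.5667
  Sample standard deviations s_i = √(s[i,i]):
  s(U) = √(8.1667) = 2.8577
  s(V) = √(6.5667) = 2.5626

Step 3 — r_{ij} = s_{ij} / (s_i · s_j):
  r[U,U] = 1 (diagonal).
  r[U,V] = -2.2333 / (2.8577 · 2.5626) = -2.2333 / 7.3231 = -0.305
  r[V,V] = 1 (diagonal).

R is symmetric with unit diagonal. Assembling:

R = [[1, -0.305],
 [-0.305, 1]]


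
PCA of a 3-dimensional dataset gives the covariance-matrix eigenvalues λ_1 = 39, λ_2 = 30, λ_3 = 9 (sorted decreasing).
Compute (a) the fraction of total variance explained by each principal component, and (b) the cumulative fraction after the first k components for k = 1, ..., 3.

Step 1 — total variance = trace(Sigma) = Σ λ_i = 39 + 30 + 9 = 78.

Step 2 — fraction explained by component i = λ_i / Σ λ:
  PC1: 39/78 = 0.5
  PC2: 30/78 = 0.3846
  PC3: 9/78 = 0.1154

Step 3 — cumulative fraction after k components = (λ_1 + ... + λ_k) / Σ λ:
  k = 1: 39/78 = 0.5
  k = 2: (39 + 30)/78 = 69/78 = 0.8846
  k = 3: (39 + 30 + 9)/78 = 78/78 = 1

Summary (fraction, with percent):

explained: PC1 0.5 (50%), PC2 0.3846 (38.46%), PC3 0.1154 (11.54%);  cumulative: 0.5, 0.8846, 1


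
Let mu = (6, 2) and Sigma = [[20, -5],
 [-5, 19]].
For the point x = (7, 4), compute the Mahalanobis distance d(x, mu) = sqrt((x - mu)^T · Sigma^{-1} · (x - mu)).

Step 1 — centre the observation: (x - mu) = (1, 2).

Step 2 — invert Sigma. det(Sigma) = 20·19 - (-5)² = 355.
  Sigma^{-1} = (1/det) · [[d, -b], [-b, a]] = [[0.0535, 0.0141],
 [0.0141, 0.0563]].

Step 3 — form the quadratic (x - mu)^T · Sigma^{-1} · (x - mu):
  Sigma^{-1} · (x - mu) = (0.0817, 0.1268).
  (x - mu)^T · [Sigma^{-1} · (x - mu)] = (1)·(0.0817) + (2)·(0.1268) = 0.3352.

Step 4 — take square root: d = √(0.3352) ≈ 0.579.

d(x, mu) = √(0.3352) ≈ 0.579


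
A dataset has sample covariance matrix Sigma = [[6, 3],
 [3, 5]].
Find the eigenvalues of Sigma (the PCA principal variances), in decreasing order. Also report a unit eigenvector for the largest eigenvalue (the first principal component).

Step 1 — characteristic polynomial of 2×2 Sigma:
  det(Sigma - λI) = λ² - trace · λ + det = 0.
  trace = 6 + 5 = 11, det = 6·5 - (3)² = 21.
Step 2 — discriminant:
  Δ = trace² - 4·det = 121 - 84 = 37.
Step 3 — eigenvalues:
  λ = (trace ± √Δ)/2 = (11 ± 6.0828)/2,
  λ_1 = 8.5414,  λ_2 = 2.4586.

Step 4 — unit eigenvector for λ_1: solve (Sigma - λ_1 I)v = 0. First row:
  (6 - 8.5414)·v_x + (3)·v_y = 0, i.e. (-2.5414)·v_x + (3)·v_y = 0,
  so v ∝ (b, λ_1 - a) = (3, 2.5414) = u.
  ||u|| = √((3)² + (2.5414)²) = √(15.4586) ≈ 3.9317,
  v_1 = u/||u|| ≈ (0.763, 0.6464) (||v_1|| = 1).

λ_1 = 8.5414,  λ_2 = 2.4586;  v_1 ≈ (0.763, 0.6464)


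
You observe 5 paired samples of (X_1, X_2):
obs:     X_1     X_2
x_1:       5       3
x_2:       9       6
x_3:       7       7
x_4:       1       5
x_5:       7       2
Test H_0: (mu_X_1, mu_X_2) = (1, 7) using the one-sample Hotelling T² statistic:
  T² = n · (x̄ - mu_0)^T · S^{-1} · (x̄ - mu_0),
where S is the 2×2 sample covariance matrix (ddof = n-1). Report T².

Step 1 — sample mean vector:
  mean(X_1) = (5 + 9 + 7 + 1 + 7) / 5 = 29/5 = 5.8
  mean(X_2) = (3 + 6 + 7 + 5 + 2) / 5 = 23/5 = 4.6
  x̄ = (5.8, 4.6),  deviation x̄ - mu_0 = (5.8, 4.6) - (1, 7) = (4.8, -2.4).

Step 2 — sample covariance matrix, S[i,j] = (1/(n-1)) · Σ_k (x_{k,i} - mean_i) · (x_{k,j} - mean_j), divisor n-1 = 4:
  S[X_1,X_1] = ((-0.8)·(-0.8) + (3.2)·(3.2) + (1.2)·(1.2) + (-4.8)·(-4.8) + (1.2)·(1.2)) / 4 = 36.8/4 = 9.2
  S[X_1,X_2] = ((-0.8)·(-1.6) + (3.2)·(1.4) + (1.2)·(2.4) + (-4.8)·(0.4) + (1.2)·(-2.6)) / 4 = 3.6/4 = 0.9
  S[X_2,X_2] = ((-1.6)·(-1.6) + (1.4)·(1.4) + (2.4)·(2.4) + (0.4)·(0.4) + (-2.6)·(-2.6)) / 4 = 17.2/4 = 4.3
  S = [[9.2, 0.9],
 [0.9, 4.3]].

Step 3 — invert S. det(S) = 9.2·4.3 - (0.9)² = 38.75.
  S^{-1} = (1/det) · [[d, -b], [-b, a]] = [[0.111, -0.0232],
 [-0.0232, 0.2374]].

Step 4 — quadratic form (x̄ - mu_0)^T · S^{-1} · (x̄ - mu_0):
  S^{-1} · (x̄ - mu_0) = (0.5884, -0.6813),
  (x̄ - mu_0)^T · [...] = (4.8)·(0.5884) + (-2.4)·(-0.6813) = 4.4594.

Step 5 — scale by n: T² = 5 · 4.4594 = 22.2968.

T² ≈ 22.2968


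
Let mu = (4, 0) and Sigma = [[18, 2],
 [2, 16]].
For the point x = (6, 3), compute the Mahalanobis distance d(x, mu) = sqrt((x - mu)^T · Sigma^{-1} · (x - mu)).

Step 1 — centre the observation: (x - mu) = (2, 3).

Step 2 — invert Sigma. det(Sigma) = 18·16 - (2)² = 284.
  Sigma^{-1} = (1/det) · [[d, -b], [-b, a]] = [[0.0563, -0.007],
 [-0.007, 0.0634]].

Step 3 — form the quadratic (x - mu)^T · Sigma^{-1} · (x - mu):
  Sigma^{-1} · (x - mu) = (0.0915, 0.1761).
  (x - mu)^T · [Sigma^{-1} · (x - mu)] = (2)·(0.0915) + (3)·(0.1761) = 0.7113.

Step 4 — take square root: d = √(0.7113) ≈ 0.8434.

d(x, mu) = √(0.7113) ≈ 0.8434


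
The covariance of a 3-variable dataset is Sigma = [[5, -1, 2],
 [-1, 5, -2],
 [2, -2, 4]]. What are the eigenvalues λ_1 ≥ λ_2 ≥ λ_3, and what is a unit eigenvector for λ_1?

Step 1 — characteristic polynomial p(λ) = det(λI - Sigma) = λ³ - tr·λ² + c_1·λ - det, where tr = trace, c_1 = sum of the principal 2×2 minors, det = det(Sigma):
  tr = 5 + 5 + 4 = 14,
  c_1 = (5·5 - (-1)²) + (5·4 - (2)²) + (5·4 - (-2)²) = 24 + 16 + 16 = 56,
  det = 5·(5·4 - (-2)²) - (-1)·((-1)·4 - (-2)·(2)) + (2)·((-1)·(-2) - 5·(2)) = 5·(16) - (-1)·(0) + (2)·(-8) = 64.
  So p(λ) = λ³ - 14λ² + 56λ - 64.
Step 2 — look for an integer root (rational root theorem: any rational root is an integer divisor of 64). Testing λ = 2:
  p(2) = 8 - 56 + 112 - 64 = 0  ✓
  Dividing out (λ - 2): p(λ) = (λ - 2)(λ² - 12λ + 32).
Step 3 — remaining eigenvalues from the quadratic λ² - 12λ + 32 = 0:
  Δ = 12² - 4·32 = 144 - 128 = 16,  λ = (12 ± √16)/2 = (12 ± 4)/2 = 8 or 4.
  Sorted: λ_1 = 8,  λ_2 = 4,  λ_3 = 2  (check: sum = 14 = tr ✓).

Step 4 — unit eigenvector for λ_1 = 8: v spans the null space of (Sigma - λ_1 I), whose rows are
  r_1 = (-3, -1, 2),  r_2 = (-1, -3, -2),  r_3 = (2, -2, -4).
  v is orthogonal to every row, so take v ∝ r_1 × r_2 = ((-1)·(-2) - (2)·(-3), (2)·(-1) - (-3)·(-2), (-3)·(-3) - (-1)·(-1)) = (8, -8, 8).
  Rescale (divide by 8): u = (1, -1, 1).
  ||u|| = √((1)² + (-1)² + (1)²) = √(3) ≈ 1.7321,  v_1 = u/||u|| ≈ (0.5774, -0.5774, 0.5774) (||v_1|| = 1).

λ_1 = 8,  λ_2 = 4,  λ_3 = 2;  v_1 ≈ (0.5774, -0.5774, 0.5774)


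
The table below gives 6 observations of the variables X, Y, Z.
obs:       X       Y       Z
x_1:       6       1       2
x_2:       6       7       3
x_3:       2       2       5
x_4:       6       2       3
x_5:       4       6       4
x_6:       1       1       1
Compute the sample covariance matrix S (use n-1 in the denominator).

Step 1 — column means:
  mean(X) = (6 + 6 + 2 + 6 + 4 + 1) / 6 = 25/6 = 4.1667
  mean(Y) = (1 + 7 + 2 + 2 + 6 + 1) / 6 = 19/6 = 3.1667
  mean(Z) = (2 + 3 + 5 + 3 + 4 + 1) / 6 = 18/6 = 3

Step 2 — sample covariance S[i,j] = (1/(n-1)) · Σ_k (x_{k,i} - mean_i) · (x_{k,j} - mean_j), with n-1 = 5.
  S[X,X] = ((1.8333)·(1.8333) + (1.8333)·(1.8333) + (-2.1667)·(-2.1667) + (1.8333)·(1.8333) + (-0.1667)·(-0.1667) + (-3.1667)·(-3.1667)) / 5 = 24.8333/5 = 4.9667
  S[X,Y] = ((1.8333)·(-2.1667) + (1.8333)·(3.8333) + (-2.1667)·(-1.1667) + (1.8333)·(-1.1667) + (-0.1667)·(2.8333) + (-3.1667)·(-2.1667)) / 5 = 9.8333/5 = 1.9667
  S[X,Z] = ((1.8333)·(-1) + (1.8333)·(0) + (-2.1667)·(2) + (1.8333)·(0) + (-0.1667)·(1) + (-3.1667)·(-2)) / 5 = 0/5 = 0
  S[Y,Y] = ((-2.1667)·(-2.1667) + (3.8333)·(3.8333) + (-1.1667)·(-1.1667) + (-1.1667)·(-1.1667) + (2.8333)·(2.8333) + (-2.1667)·(-2.1667)) / 5 = 34.8333/5 = 6.9667
  S[Y,Z] = ((-2.1667)·(-1) + (3.8333)·(0) + (-1.1667)·(2) + (-1.1667)·(0) + (2.8333)·(1) + (-2.1667)·(-2)) / 5 = 7/5 = 1.4
  S[Z,Z] = ((-1)·(-1) + (0)·(0) + (2)·(2) + (0)·(0) + (1)·(1) + (-2)·(-2)) / 5 = 10/5 = 2

S is symmetric (S[j,i] = S[i,j]). Assembling:

S = [[4.9667, 1.9667, 0],
 [1.9667, 6.9667, 1.4],
 [0, 1.4, 2]]
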